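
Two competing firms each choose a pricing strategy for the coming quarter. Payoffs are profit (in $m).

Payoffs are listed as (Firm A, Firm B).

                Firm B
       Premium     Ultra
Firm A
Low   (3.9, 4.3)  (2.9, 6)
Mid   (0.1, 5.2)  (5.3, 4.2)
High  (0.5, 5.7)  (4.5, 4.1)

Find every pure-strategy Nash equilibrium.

For each strategy profile, look for a profitable unilateral deviation.
(Low, Premium): Firm B can switch to Ultra (4.3 → 6). Not NE.
(Low, Ultra): Firm A can switch to Mid (2.9 → 5.3). Not NE.
(Mid, Premium): Firm A can switch to Low (0.1 → 3.9). Not NE.
(Mid, Ultra): Firm B can switch to Premium (4.2 → 5.2). Not NE.
(High, Premium): Firm A can switch to Low (0.5 → 3.9). Not NE.
(High, Ultra): Firm A can switch to Mid (4.5 → 5.3). Not NE.

This game has no pure Nash equilibrium.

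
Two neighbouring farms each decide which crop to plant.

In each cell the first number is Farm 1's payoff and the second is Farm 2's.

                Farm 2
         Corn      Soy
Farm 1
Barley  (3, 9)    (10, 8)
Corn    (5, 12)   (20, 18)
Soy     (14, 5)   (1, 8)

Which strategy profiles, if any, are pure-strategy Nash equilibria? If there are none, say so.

Pure NE: (Corn, Soy)

(Barley, Corn): Farm 1 can switch to Corn (3 → 5). Not NE.
(Barley, Soy): Farm 1 can switch to Corn (10 → 20). Not NE.
(Corn, Corn): Farm 1 can switch to Soy (5 → 14). Not NE.
(Corn, Soy): Farm 1 gets 20, best alternative 10; Farm 2 gets 18, best alternative 12. No profitable deviation — NE.
(Soy, Corn): Farm 2 can switch to Soy (5 → 8). Not NE.
(Soy, Soy): Farm 1 can switch to Barley (1 → 10). Not NE.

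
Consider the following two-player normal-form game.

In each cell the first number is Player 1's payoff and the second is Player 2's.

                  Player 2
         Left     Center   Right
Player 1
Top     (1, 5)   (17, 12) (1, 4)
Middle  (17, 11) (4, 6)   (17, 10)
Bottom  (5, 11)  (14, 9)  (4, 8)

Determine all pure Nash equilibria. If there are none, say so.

(Top, Left): Player 1 can switch to Middle (1 → 17). Not NE.
(Top, Center): Player 1 gets 17, best alternative 14; Player 2 gets 12, best alternative 5. No profitable deviation — NE.
(Top, Right): Player 1 can switch to Middle (1 → 17). Not NE.
(Middle, Left): Player 1 gets 17, best alternative 5; Player 2 gets 11, best alternative 10. No profitable deviation — NE.
(Middle, Center): Player 1 can switch to Top (4 → 17). Not NE.
(Middle, Right): Player 2 can switch to Left (10 → 11). Not NE.
(Bottom, Left): Player 1 can switch to Middle (5 → 17). Not NE.
(Bottom, Center): Player 1 can switch to Top (14 → 17). Not NE.
(Bottom, Right): Player 1 can switch to Middle (4 → 17). Not NE.

The pure Nash equilibria are (Top, Center) and (Middle, Left).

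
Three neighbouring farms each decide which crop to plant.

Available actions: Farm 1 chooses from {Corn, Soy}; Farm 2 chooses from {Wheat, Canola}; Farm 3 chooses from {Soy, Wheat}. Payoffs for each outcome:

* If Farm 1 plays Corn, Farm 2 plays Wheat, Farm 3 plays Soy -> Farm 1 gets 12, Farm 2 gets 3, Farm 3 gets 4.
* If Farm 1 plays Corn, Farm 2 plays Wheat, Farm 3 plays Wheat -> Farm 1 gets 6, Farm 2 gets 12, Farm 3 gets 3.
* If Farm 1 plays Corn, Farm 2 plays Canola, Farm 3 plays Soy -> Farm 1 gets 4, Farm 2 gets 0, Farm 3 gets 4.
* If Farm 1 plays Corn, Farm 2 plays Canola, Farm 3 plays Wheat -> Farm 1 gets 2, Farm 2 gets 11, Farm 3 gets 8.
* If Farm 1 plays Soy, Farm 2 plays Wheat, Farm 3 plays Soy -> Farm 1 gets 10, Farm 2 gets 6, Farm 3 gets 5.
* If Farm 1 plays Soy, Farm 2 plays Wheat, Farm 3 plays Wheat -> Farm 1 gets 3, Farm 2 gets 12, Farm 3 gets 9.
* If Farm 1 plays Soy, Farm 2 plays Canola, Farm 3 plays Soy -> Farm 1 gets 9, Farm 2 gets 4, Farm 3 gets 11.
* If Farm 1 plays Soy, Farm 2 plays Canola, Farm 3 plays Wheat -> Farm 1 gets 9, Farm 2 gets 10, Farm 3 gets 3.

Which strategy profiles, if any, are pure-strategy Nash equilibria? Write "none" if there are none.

For each player, find the best response to each opponent profile; mutual best responses are the pure NE.
Farm 1 against (Wheat, Soy): payoffs 12, 10 → best response Corn.
Farm 1 against (Wheat, Wheat): payoffs 6, 3 → best response Corn.
Farm 1 against (Canola, Soy): payoffs 4, 9 → best response Soy.
Farm 1 against (Canola, Wheat): payoffs 2, 9 → best response Soy.
Farm 2 against (Corn, Soy): payoffs 3, 0 → best response Wheat.
Farm 2 against (Corn, Wheat): payoffs 12, 11 → best response Wheat.
Farm 2 against (Soy, Soy): payoffs 6, 4 → best response Wheat.
Farm 2 against (Soy, Wheat): payoffs 12, 10 → best response Wheat.
Farm 3 against (Corn, Wheat): payoffs 4, 3 → best response Soy.
Farm 3 against (Corn, Canola): payoffs 4, 8 → best response Wheat.
Farm 3 against (Soy, Wheat): payoffs 5, 9 → best response Wheat.
Farm 3 against (Soy, Canola): payoffs 11, 3 → best response Soy.
Mutual best responses: (Corn, Wheat, Soy).

The unique pure-strategy Nash equilibrium is (Corn, Wheat, Soy).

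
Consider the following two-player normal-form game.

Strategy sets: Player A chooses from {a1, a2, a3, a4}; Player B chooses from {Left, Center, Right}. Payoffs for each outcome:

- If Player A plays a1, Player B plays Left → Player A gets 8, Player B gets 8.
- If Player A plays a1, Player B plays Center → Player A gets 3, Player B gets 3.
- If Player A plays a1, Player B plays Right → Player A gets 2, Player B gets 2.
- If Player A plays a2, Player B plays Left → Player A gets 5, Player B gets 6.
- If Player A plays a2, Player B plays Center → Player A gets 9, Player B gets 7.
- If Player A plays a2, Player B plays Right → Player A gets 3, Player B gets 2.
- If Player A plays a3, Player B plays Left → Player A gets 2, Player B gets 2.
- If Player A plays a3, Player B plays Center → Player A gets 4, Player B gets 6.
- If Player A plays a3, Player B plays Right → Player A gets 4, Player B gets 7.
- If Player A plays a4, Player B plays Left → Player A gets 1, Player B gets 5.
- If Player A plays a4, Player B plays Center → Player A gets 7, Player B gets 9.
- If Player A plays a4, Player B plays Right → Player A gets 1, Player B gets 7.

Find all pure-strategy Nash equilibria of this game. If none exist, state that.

(a1, Left): Player A gets 8, best alternative 5; Player B gets 8, best alternative 3. No profitable deviation — NE.
(a1, Center): Player A can switch to a2 (3 → 9). Not NE.
(a1, Right): Player A can switch to a2 (2 → 3). Not NE.
(a2, Left): Player A can switch to a1 (5 → 8). Not NE.
(a2, Center): Player A gets 9, best alternative 7; Player B gets 7, best alternative 6. No profitable deviation — NE.
(a2, Right): Player A can switch to a3 (3 → 4). Not NE.
(a3, Left): Player A can switch to a1 (2 → 8). Not NE.
(a3, Center): Player A can switch to a2 (4 → 9). Not NE.
(a3, Right): Player A gets 4, best alternative 3; Player B gets 7, best alternative 6. No profitable deviation — NE.
(a4, Left): Player A can switch to a1 (1 → 8). Not NE.
(a4, Center): Player A can switch to a2 (7 → 9). Not NE.
(a4, Right): Player A can switch to a1 (1 → 2). Not NE.

Pure-strategy Nash equilibria: (a1, Left); (a2, Center); (a3, Right)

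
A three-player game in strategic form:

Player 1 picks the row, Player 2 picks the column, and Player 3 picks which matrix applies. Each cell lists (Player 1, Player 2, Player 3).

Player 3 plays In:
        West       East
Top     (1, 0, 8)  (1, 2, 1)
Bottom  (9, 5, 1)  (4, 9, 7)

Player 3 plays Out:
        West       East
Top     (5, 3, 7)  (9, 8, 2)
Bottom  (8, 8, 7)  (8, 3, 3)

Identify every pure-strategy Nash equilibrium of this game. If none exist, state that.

The pure Nash equilibria are (Top, East, Out) and (Bottom, West, Out) and (Bottom, East, In).

For each player, find the best response to each opponent profile; mutual best responses are the pure NE.
Player 1 against (West, In): payoffs 1, 9 → best response Bottom.
Player 1 against (West, Out): payoffs 5, 8 → best response Bottom.
Player 1 against (East, In): payoffs 1, 4 → best response Bottom.
Player 1 against (East, Out): payoffs 9, 8 → best response Top.
Player 2 against (Top, In): payoffs 0, 2 → best response East.
Player 2 against (Top, Out): payoffs 3, 8 → best response East.
Player 2 against (Bottom, In): payoffs 5, 9 → best response East.
Player 2 against (Bottom, Out): payoffs 8, 3 → best response West.
Player 3 against (Top, West): payoffs 8, 7 → best response In.
Player 3 against (Top, East): payoffs 1, 2 → best response Out.
Player 3 against (Bottom, West): payoffs 1, 7 → best response Out.
Player 3 against (Bottom, East): payoffs 7, 3 → best response In.
Mutual best responses: (Top, East, Out); (Bottom, West, Out); (Bottom, East, In).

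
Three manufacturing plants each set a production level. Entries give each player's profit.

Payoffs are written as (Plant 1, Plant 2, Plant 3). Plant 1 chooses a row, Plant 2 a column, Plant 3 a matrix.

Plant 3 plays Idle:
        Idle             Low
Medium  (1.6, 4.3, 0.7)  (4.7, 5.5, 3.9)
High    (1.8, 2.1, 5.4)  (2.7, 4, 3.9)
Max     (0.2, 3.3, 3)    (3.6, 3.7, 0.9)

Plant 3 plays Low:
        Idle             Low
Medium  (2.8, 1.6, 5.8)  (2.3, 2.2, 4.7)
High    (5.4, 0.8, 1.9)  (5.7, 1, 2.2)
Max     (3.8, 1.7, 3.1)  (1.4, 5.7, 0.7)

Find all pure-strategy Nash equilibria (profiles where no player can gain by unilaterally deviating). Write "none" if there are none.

(Medium, Idle, Idle): Plant 1 can switch to High (1.6 → 1.8). Not NE.
(Medium, Idle, Low): Plant 1 can switch to High (2.8 → 5.4). Not NE.
(Medium, Low, Idle): Plant 3 can switch to Low (3.9 → 4.7). Not NE.
(Medium, Low, Low): Plant 1 can switch to High (2.3 → 5.7). Not NE.
(High, Idle, Idle): Plant 2 can switch to Low (2.1 → 4). Not NE.
(High, Idle, Low): Plant 2 can switch to Low (0.8 → 1). Not NE.
(High, Low, Idle): Plant 1 can switch to Medium (2.7 → 4.7). Not NE.
(High, Low, Low): Plant 3 can switch to Idle (2.2 → 3.9). Not NE.
(Max, Idle, Idle): Plant 1 can switch to Medium (0.2 → 1.6). Not NE.
(Max, Idle, Low): Plant 1 can switch to High (3.8 → 5.4). Not NE.
(Max, Low, Idle): Plant 1 can switch to Medium (3.6 → 4.7). Not NE.
(Max, Low, Low): Plant 1 can switch to Medium (1.4 → 2.3). Not NE.

There is no pure-strategy Nash equilibrium.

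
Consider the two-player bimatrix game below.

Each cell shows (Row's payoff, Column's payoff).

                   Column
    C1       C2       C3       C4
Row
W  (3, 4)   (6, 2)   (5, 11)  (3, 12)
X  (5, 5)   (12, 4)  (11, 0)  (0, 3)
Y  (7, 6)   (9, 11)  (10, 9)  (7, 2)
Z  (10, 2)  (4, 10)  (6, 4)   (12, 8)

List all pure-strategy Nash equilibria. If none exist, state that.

Row against C1: payoffs 3, 5, 7, 10 → best response Z.
Row against C2: payoffs 6, 12, 9, 4 → best response X.
Row against C3: payoffs 5, 11, 10, 6 → best response X.
Row against C4: payoffs 3, 0, 7, 12 → best response Z.
Column against W: payoffs 4, 2, 11, 12 → best response C4.
Column against X: payoffs 5, 4, 0, 3 → best response C1.
Column against Y: payoffs 6, 11, 9, 2 → best response C2.
Column against Z: payoffs 2, 10, 4, 8 → best response C2.
No profile is a mutual best response for all players.

none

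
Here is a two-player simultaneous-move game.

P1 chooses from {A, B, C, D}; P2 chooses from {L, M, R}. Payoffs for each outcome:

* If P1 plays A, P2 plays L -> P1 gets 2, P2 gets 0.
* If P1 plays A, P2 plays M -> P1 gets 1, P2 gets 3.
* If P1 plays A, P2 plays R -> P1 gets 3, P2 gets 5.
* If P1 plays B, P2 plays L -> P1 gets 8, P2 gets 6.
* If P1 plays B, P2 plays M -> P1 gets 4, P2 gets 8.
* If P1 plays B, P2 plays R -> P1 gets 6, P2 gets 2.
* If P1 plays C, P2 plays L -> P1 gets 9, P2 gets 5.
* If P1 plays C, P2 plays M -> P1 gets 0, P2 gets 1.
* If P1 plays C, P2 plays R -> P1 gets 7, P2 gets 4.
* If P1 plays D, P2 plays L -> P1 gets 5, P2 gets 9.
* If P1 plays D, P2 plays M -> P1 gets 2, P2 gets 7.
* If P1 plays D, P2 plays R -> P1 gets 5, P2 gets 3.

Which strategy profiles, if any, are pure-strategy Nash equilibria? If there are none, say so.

The pure Nash equilibria are (B, M), (C, L).

For each player, find the best response to each opponent profile; mutual best responses are the pure NE.
P1 against L: payoffs 2, 8, 9, 5 → best response C.
P1 against M: payoffs 1, 4, 0, 2 → best response B.
P1 against R: payoffs 3, 6, 7, 5 → best response C.
P2 against A: payoffs 0, 3, 5 → best response R.
P2 against B: payoffs 6, 8, 2 → best response M.
P2 against C: payoffs 5, 1, 4 → best response L.
P2 against D: payoffs 9, 7, 3 → best response L.
Mutual best responses: (B, M); (C, L).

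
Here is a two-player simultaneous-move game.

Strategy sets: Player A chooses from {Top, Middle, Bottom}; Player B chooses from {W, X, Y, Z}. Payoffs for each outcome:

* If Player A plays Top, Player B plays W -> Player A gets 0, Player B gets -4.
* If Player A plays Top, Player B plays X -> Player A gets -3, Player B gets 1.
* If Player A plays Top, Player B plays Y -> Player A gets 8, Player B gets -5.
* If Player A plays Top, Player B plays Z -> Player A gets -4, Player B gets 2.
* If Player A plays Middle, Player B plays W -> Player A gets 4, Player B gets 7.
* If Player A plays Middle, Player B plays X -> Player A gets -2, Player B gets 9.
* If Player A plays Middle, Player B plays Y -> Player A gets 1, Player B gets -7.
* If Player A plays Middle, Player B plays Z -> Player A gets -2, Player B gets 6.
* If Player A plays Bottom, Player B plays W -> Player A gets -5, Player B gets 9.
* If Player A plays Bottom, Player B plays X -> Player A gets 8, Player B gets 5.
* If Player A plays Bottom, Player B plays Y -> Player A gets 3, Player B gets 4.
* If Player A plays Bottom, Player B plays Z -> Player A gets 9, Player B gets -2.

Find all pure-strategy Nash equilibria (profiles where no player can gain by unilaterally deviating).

(Top, W): Player A can switch to Middle (0 → 4). Not NE.
(Top, X): Player A can switch to Middle (-3 → -2). Not NE.
(Top, Y): Player B can switch to W (-5 → -4). Not NE.
(Top, Z): Player A can switch to Middle (-4 → -2). Not NE.
(Middle, W): Player B can switch to X (7 → 9). Not NE.
(Middle, X): Player A can switch to Bottom (-2 → 8). Not NE.
(Middle, Y): Player A can switch to Top (1 → 8). Not NE.
(Middle, Z): Player A can switch to Bottom (-2 → 9). Not NE.
(The remaining 4 profiles each have a profitable deviation by the same check.)

This game has no pure Nash equilibrium.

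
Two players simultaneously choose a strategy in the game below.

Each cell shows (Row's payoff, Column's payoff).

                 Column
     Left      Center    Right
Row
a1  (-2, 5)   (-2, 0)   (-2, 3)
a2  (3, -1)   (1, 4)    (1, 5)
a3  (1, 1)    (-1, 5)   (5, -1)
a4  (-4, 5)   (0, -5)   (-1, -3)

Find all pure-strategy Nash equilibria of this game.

none

Row against Left: payoffs -2, 3, 1, -4 → best response a2.
Row against Center: payoffs -2, 1, -1, 0 → best response a2.
Row against Right: payoffs -2, 1, 5, -1 → best response a3.
Column against a1: payoffs 5, 0, 3 → best response Left.
Column against a2: payoffs -1, 4, 5 → best response Right.
Column against a3: payoffs 1, 5, -1 → best response Center.
Column against a4: payoffs 5, -5, -3 → best response Left.
No profile is a mutual best response for all players.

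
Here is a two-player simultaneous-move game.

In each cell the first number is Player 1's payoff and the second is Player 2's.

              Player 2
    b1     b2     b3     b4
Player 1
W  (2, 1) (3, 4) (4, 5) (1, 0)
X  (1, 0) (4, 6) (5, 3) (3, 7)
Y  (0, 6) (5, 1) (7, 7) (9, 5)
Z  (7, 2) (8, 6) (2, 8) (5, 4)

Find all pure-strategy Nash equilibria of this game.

The unique pure-strategy Nash equilibrium is (Y, b3).

(W, b1): Player 1 can switch to Z (2 → 7). Not NE.
(W, b2): Player 1 can switch to X (3 → 4). Not NE.
(W, b3): Player 1 can switch to X (4 → 5). Not NE.
(W, b4): Player 1 can switch to X (1 → 3). Not NE.
(X, b1): Player 1 can switch to W (1 → 2). Not NE.
(X, b2): Player 1 can switch to Y (4 → 5). Not NE.
(X, b3): Player 1 can switch to Y (5 → 7). Not NE.
(X, b4): Player 1 can switch to Y (3 → 9). Not NE.
(Y, b1): Player 1 can switch to W (0 → 2). Not NE.
(Y, b2): Player 1 can switch to Z (5 → 8). Not NE.
(Y, b3): Player 1 gets 7, best alternative 5; Player 2 gets 7, best alternative 6. No profitable deviation — NE.
(The remaining 5 profiles each have a profitable deviation by the same check.)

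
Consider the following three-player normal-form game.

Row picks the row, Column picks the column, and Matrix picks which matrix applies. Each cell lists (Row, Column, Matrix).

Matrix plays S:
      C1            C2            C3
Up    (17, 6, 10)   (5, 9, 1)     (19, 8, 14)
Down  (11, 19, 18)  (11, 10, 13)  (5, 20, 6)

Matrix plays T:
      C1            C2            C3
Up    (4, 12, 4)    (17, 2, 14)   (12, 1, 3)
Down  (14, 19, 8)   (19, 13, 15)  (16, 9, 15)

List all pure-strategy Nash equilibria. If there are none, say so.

Mark each player's best response to every combination of opponents' strategies; a profile where every player is best-responding is a pure Nash equilibrium.
Row against (C1, S): payoffs 17, 11 → best response Up.
Row against (C1, T): payoffs 4, 14 → best response Down.
Row against (C2, S): payoffs 5, 11 → best response Down.
Row against (C2, T): payoffs 17, 19 → best response Down.
Row against (C3, S): payoffs 19, 5 → best response Up.
Row against (C3, T): payoffs 12, 16 → best response Down.
Column against (Up, S): payoffs 6, 9, 8 → best response C2.
Column against (Up, T): payoffs 12, 2, 1 → best response C1.
Column against (Down, S): payoffs 19, 10, 20 → best response C3.
Column against (Down, T): payoffs 19, 13, 9 → best response C1.
Matrix against (Up, C1): payoffs 10, 4 → best response S.
Matrix against (Up, C2): payoffs 1, 14 → best response T.
Matrix against (Up, C3): payoffs 14, 3 → best response S.
Matrix against (Down, C1): payoffs 18, 8 → best response S.
Matrix against (Down, C2): payoffs 13, 15 → best response T.
Matrix against (Down, C3): payoffs 6, 15 → best response T.
No profile is a mutual best response for all players.

There is no pure-strategy Nash equilibrium.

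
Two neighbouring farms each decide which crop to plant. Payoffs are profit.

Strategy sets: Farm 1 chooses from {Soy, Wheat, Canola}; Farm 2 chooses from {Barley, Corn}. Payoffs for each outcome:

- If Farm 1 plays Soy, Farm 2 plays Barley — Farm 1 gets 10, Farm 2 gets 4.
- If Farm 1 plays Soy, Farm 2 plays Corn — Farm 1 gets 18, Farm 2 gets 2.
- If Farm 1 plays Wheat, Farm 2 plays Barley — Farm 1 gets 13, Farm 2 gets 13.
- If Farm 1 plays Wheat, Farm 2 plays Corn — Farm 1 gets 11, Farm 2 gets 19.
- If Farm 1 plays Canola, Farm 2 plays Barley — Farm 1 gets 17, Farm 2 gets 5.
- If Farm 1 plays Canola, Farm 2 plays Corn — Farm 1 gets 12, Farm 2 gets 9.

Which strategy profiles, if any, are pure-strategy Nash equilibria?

(Soy, Barley): Farm 1 can switch to Wheat (10 → 13). Not NE.
(Soy, Corn): Farm 2 can switch to Barley (2 → 4). Not NE.
(Wheat, Barley): Farm 1 can switch to Canola (13 → 17). Not NE.
(Wheat, Corn): Farm 1 can switch to Soy (11 → 18). Not NE.
(Canola, Barley): Farm 2 can switch to Corn (5 → 9). Not NE.
(Canola, Corn): Farm 1 can switch to Soy (12 → 18). Not NE.

No pure-strategy Nash equilibrium.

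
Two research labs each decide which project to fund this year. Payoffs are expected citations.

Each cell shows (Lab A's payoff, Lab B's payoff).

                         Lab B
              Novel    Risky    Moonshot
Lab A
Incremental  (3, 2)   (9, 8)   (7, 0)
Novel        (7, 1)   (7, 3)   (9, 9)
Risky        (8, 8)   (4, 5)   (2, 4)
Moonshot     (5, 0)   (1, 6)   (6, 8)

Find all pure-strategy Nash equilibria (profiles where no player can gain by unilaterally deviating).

Lab A against Novel: payoffs 3, 7, 8, 5 → best response Risky.
Lab A against Risky: payoffs 9, 7, 4, 1 → best response Incremental.
Lab A against Moonshot: payoffs 7, 9, 2, 6 → best response Novel.
Lab B against Incremental: payoffs 2, 8, 0 → best response Risky.
Lab B against Novel: payoffs 1, 3, 9 → best response Moonshot.
Lab B against Risky: payoffs 8, 5, 4 → best response Novel.
Lab B against Moonshot: payoffs 0, 6, 8 → best response Moonshot.
Mutual best responses: (Incremental, Risky); (Novel, Moonshot); (Risky, Novel).

The pure Nash equilibria are (Incremental, Risky); (Novel, Moonshot); (Risky, Novel).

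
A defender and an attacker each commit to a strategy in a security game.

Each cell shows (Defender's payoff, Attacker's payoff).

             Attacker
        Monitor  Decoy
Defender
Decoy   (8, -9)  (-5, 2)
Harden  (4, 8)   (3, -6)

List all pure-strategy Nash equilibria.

No pure-strategy Nash equilibrium.

Defender against Monitor: payoffs 8, 4 → best response Decoy.
Defender against Decoy: payoffs -5, 3 → best response Harden.
Attacker against Decoy: payoffs -9, 2 → best response Decoy.
Attacker against Harden: payoffs 8, -6 → best response Monitor.
No profile is a mutual best response for all players.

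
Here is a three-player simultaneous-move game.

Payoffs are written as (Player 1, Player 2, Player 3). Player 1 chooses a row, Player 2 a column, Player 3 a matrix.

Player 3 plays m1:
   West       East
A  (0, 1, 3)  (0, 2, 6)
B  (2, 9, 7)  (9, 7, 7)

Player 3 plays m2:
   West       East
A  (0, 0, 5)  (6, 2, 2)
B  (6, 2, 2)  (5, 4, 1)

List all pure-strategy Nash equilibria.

Player 1 against (West, m1): payoffs 0, 2 → best response B.
Player 1 against (West, m2): payoffs 0, 6 → best response B.
Player 1 against (East, m1): payoffs 0, 9 → best response B.
Player 1 against (East, m2): payoffs 6, 5 → best response A.
Player 2 against (A, m1): payoffs 1, 2 → best response East.
Player 2 against (A, m2): payoffs 0, 2 → best response East.
Player 2 against (B, m1): payoffs 9, 7 → best response West.
Player 2 against (B, m2): payoffs 2, 4 → best response East.
Player 3 against (A, West): payoffs 3, 5 → best response m2.
Player 3 against (A, East): payoffs 6, 2 → best response m1.
Player 3 against (B, West): payoffs 7, 2 → best response m1.
Player 3 against (B, East): payoffs 7, 1 → best response m1.
Mutual best responses: (B, West, m1).

The unique pure-strategy Nash equilibrium is (B, West, m1).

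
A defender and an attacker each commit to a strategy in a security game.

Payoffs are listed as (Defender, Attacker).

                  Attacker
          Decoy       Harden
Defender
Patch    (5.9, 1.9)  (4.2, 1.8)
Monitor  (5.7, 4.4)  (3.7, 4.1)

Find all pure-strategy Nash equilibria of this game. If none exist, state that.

Defender against Decoy: payoffs 5.9, 5.7 → best response Patch.
Defender against Harden: payoffs 4.2, 3.7 → best response Patch.
Attacker against Patch: payoffs 1.9, 1.8 → best response Decoy.
Attacker against Monitor: payoffs 4.4, 4.1 → best response Decoy.
Mutual best responses: (Patch, Decoy).

The unique pure-strategy Nash equilibrium is (Patch, Decoy).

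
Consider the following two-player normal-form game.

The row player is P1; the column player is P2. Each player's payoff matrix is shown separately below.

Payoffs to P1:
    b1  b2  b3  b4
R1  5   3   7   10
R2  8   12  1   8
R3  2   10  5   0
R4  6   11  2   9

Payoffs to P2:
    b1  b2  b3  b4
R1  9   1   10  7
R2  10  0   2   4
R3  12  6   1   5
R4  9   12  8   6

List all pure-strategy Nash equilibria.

For each strategy profile, look for a profitable unilateral deviation.
(R1, b1): P1 can switch to R2 (5 → 8). Not NE.
(R1, b2): P1 can switch to R2 (3 → 12). Not NE.
(R1, b3): P1 gets 7, best alternative 5; P2 gets 10, best alternative 9. No profitable deviation — NE.
(R1, b4): P2 can switch to b1 (7 → 9). Not NE.
(R2, b1): P1 gets 8, best alternative 6; P2 gets 10, best alternative 4. No profitable deviation — NE.
(R2, b2): P2 can switch to b1 (0 → 10). Not NE.
(R2, b3): P1 can switch to R1 (1 → 7). Not NE.
(R2, b4): P1 can switch to R1 (8 → 10). Not NE.
(R3, b1): P1 can switch to R1 (2 → 5). Not NE.
(R3, b2): P1 can switch to R2 (10 → 12). Not NE.
(R3, b3): P1 can switch to R1 (5 → 7). Not NE.
(R3, b4): P1 can switch to R1 (0 → 10). Not NE.
(The remaining 4 profiles each have a profitable deviation by the same check.)

(R1, b3), (R2, b1)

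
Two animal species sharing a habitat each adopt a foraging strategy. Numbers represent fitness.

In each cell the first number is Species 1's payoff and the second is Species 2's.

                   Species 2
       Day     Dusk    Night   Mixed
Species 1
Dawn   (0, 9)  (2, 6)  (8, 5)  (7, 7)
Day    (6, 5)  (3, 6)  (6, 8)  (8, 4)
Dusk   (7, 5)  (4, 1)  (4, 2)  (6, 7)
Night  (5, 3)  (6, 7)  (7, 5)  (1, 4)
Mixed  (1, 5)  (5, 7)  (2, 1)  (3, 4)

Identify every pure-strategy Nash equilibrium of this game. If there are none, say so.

For each player, find the best response to each opponent profile; mutual best responses are the pure NE.
Species 1 against Day: payoffs 0, 6, 7, 5, 1 → best response Dusk.
Species 1 against Dusk: payoffs 2, 3, 4, 6, 5 → best response Night.
Species 1 against Night: payoffs 8, 6, 4, 7, 2 → best response Dawn.
Species 1 against Mixed: payoffs 7, 8, 6, 1, 3 → best response Day.
Species 2 against Dawn: payoffs 9, 6, 5, 7 → best response Day.
Species 2 against Day: payoffs 5, 6, 8, 4 → best response Night.
Species 2 against Dusk: payoffs 5, 1, 2, 7 → best response Mixed.
Species 2 against Night: payoffs 3, 7, 5, 4 → best response Dusk.
Species 2 against Mixed: payoffs 5, 7, 1, 4 → best response Dusk.
Mutual best responses: (Night, Dusk).

The unique pure-strategy Nash equilibrium is (Night, Dusk).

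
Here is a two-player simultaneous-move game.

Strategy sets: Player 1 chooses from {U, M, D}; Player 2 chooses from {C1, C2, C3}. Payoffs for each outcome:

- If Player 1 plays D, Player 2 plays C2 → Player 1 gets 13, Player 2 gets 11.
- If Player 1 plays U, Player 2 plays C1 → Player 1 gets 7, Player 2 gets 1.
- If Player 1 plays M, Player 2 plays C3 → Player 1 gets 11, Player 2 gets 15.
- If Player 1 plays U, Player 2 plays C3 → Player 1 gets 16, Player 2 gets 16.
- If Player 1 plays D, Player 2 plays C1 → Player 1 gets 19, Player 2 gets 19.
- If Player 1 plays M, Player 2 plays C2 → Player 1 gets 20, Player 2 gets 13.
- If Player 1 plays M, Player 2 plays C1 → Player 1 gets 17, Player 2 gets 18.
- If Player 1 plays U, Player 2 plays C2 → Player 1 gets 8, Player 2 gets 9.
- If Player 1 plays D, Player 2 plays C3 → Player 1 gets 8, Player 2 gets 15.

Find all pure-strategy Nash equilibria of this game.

The pure Nash equilibria are (U, C3); (D, C1).

For each player, find the best response to each opponent profile; mutual best responses are the pure NE.
Player 1 against C1: payoffs 7, 17, 19 → best response D.
Player 1 against C2: payoffs 8, 20, 13 → best response M.
Player 1 against C3: payoffs 16, 11, 8 → best response U.
Player 2 against U: payoffs 1, 9, 16 → best response C3.
Player 2 against M: payoffs 18, 13, 15 → best response C1.
Player 2 against D: payoffs 19, 11, 15 → best response C1.
Mutual best responses: (U, C3); (D, C1).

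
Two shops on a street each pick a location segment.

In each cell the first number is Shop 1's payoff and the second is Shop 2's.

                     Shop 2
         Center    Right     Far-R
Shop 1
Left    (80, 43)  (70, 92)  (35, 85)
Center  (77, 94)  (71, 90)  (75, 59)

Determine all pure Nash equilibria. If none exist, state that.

No pure-strategy Nash equilibrium.

Mark each player's best response to every combination of opponents' strategies; a profile where every player is best-responding is a pure Nash equilibrium.
Shop 1 against Center: payoffs 80, 77 → best response Left.
Shop 1 against Right: payoffs 70, 71 → best response Center.
Shop 1 against Far-R: payoffs 35, 75 → best response Center.
Shop 2 against Left: payoffs 43, 92, 85 → best response Right.
Shop 2 against Center: payoffs 94, 90, 59 → best response Center.
No profile is a mutual best response for all players.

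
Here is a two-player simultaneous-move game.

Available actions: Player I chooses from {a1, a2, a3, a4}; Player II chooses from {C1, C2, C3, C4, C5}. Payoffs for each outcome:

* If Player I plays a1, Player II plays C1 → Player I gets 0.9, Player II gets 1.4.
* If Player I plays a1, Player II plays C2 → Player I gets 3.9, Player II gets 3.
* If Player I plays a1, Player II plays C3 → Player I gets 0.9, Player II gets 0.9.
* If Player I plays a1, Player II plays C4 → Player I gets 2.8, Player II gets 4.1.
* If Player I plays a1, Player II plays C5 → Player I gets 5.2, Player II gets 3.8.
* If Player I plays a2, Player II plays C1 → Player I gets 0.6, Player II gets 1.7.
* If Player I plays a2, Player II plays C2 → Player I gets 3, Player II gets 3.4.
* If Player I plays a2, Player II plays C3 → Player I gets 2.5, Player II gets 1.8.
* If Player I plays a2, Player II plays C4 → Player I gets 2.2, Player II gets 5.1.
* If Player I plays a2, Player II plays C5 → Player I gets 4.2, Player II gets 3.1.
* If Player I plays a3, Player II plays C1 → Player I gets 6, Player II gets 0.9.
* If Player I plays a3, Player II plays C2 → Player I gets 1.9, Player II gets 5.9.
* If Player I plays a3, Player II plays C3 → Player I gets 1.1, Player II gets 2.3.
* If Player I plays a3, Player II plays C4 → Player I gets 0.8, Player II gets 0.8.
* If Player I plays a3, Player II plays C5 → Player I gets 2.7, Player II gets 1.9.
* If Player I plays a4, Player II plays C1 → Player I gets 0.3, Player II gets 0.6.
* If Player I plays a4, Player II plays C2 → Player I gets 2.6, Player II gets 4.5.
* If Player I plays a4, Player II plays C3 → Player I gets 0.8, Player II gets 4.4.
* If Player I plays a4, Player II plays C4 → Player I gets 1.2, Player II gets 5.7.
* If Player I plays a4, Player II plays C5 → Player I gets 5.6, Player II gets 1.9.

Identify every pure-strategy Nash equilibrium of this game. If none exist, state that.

(a1, C1): Player I can switch to a3 (0.9 → 6). Not NE.
(a1, C2): Player II can switch to C4 (3 → 4.1). Not NE.
(a1, C3): Player I can switch to a2 (0.9 → 2.5). Not NE.
(a1, C4): Player I gets 2.8, best alternative 2.2; Player II gets 4.1, best alternative 3.8. No profitable deviation — NE.
(a1, C5): Player I can switch to a4 (5.2 → 5.6). Not NE.
(a2, C1): Player I can switch to a1 (0.6 → 0.9). Not NE.
(a2, C2): Player I can switch to a1 (3 → 3.9). Not NE.
(a2, C3): Player II can switch to C2 (1.8 → 3.4). Not NE.
(a2, C4): Player I can switch to a1 (2.2 → 2.8). Not NE.
(a2, C5): Player I can switch to a1 (4.2 → 5.2). Not NE.
(a3, C1): Player II can switch to C2 (0.9 → 5.9). Not NE.
(The remaining 9 profiles each have a profitable deviation by the same check.)

Pure NE: (a1, C4)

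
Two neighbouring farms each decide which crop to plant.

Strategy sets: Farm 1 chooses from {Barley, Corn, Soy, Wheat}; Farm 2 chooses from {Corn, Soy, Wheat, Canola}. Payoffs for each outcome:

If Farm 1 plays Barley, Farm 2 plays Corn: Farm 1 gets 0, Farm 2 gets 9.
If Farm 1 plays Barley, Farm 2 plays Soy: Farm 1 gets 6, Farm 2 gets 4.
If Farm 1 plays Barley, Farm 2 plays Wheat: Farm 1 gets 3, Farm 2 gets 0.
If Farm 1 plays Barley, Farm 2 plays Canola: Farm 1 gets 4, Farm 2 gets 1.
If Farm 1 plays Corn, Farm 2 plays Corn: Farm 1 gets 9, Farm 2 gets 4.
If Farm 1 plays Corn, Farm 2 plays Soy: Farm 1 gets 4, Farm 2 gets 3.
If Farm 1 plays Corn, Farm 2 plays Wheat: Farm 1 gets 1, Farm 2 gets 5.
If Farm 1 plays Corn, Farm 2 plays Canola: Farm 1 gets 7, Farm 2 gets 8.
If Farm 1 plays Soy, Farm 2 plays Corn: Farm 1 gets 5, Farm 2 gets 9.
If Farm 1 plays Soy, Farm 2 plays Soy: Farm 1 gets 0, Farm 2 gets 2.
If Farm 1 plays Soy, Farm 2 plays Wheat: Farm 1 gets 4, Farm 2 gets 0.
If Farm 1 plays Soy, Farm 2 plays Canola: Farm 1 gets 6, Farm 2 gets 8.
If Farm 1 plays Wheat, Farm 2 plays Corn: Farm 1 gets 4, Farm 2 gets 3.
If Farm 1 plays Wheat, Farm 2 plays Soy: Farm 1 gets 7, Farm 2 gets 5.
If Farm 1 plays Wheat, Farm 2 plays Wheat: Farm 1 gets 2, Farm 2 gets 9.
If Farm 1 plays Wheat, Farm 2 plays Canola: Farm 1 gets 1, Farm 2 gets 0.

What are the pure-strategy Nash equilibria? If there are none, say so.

(Barley, Corn): Farm 1 can switch to Corn (0 → 9). Not NE.
(Barley, Soy): Farm 1 can switch to Wheat (6 → 7). Not NE.
(Barley, Wheat): Farm 1 can switch to Soy (3 → 4). Not NE.
(Barley, Canola): Farm 1 can switch to Corn (4 → 7). Not NE.
(Corn, Corn): Farm 2 can switch to Wheat (4 → 5). Not NE.
(Corn, Soy): Farm 1 can switch to Barley (4 → 6). Not NE.
(Corn, Wheat): Farm 1 can switch to Barley (1 → 3). Not NE.
(Corn, Canola): Farm 1 gets 7, best alternative 6; Farm 2 gets 8, best alternative 5. No profitable deviation — NE.
(Soy, Corn): Farm 1 can switch to Corn (5 → 9). Not NE.
(Soy, Soy): Farm 1 can switch to Barley (0 → 6). Not NE.
(Soy, Wheat): Farm 2 can switch to Corn (0 → 9). Not NE.
(Soy, Canola): Farm 1 can switch to Corn (6 → 7). Not NE.
(Wheat, Corn): Farm 1 can switch to Corn (4 → 9). Not NE.
(The remaining 3 profiles each have a profitable deviation by the same check.)

(Corn, Canola)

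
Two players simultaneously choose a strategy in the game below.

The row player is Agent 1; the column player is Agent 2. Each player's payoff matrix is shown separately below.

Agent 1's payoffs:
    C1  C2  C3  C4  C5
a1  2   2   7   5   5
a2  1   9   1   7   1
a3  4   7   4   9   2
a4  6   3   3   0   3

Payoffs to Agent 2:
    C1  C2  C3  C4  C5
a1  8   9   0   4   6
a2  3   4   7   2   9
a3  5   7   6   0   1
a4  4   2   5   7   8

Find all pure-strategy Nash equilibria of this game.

No pure-strategy Nash equilibrium.

(a1, C1): Agent 1 can switch to a3 (2 → 4). Not NE.
(a1, C2): Agent 1 can switch to a2 (2 → 9). Not NE.
(a1, C3): Agent 2 can switch to C1 (0 → 8). Not NE.
(a1, C4): Agent 1 can switch to a2 (5 → 7). Not NE.
(a1, C5): Agent 2 can switch to C1 (6 → 8). Not NE.
(a2, C1): Agent 1 can switch to a1 (1 → 2). Not NE.
(The remaining 14 profiles each have a profitable deviation by the same check.)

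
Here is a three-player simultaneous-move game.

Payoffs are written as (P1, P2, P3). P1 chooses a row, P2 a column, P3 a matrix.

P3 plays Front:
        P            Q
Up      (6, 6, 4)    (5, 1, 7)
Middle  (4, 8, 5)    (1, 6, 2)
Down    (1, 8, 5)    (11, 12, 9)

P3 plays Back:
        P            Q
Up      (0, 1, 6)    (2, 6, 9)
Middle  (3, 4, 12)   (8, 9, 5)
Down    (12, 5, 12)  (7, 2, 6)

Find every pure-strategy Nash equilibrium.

The pure Nash equilibria are (Middle, Q, Back); (Down, P, Back); (Down, Q, Front).

For each player, find the best response to each opponent profile; mutual best responses are the pure NE.
P1 against (P, Front): payoffs 6, 4, 1 → best response Up.
P1 against (P, Back): payoffs 0, 3, 12 → best response Down.
P1 against (Q, Front): payoffs 5, 1, 11 → best response Down.
P1 against (Q, Back): payoffs 2, 8, 7 → best response Middle.
P2 against (Up, Front): payoffs 6, 1 → best response P.
P2 against (Up, Back): payoffs 1, 6 → best response Q.
P2 against (Middle, Front): payoffs 8, 6 → best response P.
P2 against (Middle, Back): payoffs 4, 9 → best response Q.
P2 against (Down, Front): payoffs 8, 12 → best response Q.
P2 against (Down, Back): payoffs 5, 2 → best response P.
P3 against (Up, P): payoffs 4, 6 → best response Back.
P3 against (Up, Q): payoffs 7, 9 → best response Back.
P3 against (Middle, P): payoffs 5, 12 → best response Back.
P3 against (Middle, Q): payoffs 2, 5 → best response Back.
P3 against (Down, P): payoffs 5, 12 → best response Back.
P3 against (Down, Q): payoffs 9, 6 → best response Front.
Mutual best responses: (Middle, Q, Back); (Down, P, Back); (Down, Q, Front).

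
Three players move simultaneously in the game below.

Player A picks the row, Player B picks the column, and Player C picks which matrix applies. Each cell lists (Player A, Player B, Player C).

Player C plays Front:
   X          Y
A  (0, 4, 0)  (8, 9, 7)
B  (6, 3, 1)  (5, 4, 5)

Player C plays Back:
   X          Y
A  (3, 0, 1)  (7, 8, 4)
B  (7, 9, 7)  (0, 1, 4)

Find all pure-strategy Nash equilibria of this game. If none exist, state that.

(A, Y, Front) and (B, X, Back)

(A, X, Front): Player A can switch to B (0 → 6). Not NE.
(A, X, Back): Player A can switch to B (3 → 7). Not NE.
(A, Y, Front): Player A gets 8, best alternative 5; Player B gets 9, best alternative 4; Player C gets 7, best alternative 4. No profitable deviation — NE.
(A, Y, Back): Player C can switch to Front (4 → 7). Not NE.
(B, X, Front): Player B can switch to Y (3 → 4). Not NE.
(B, X, Back): Player A gets 7, best alternative 3; Player B gets 9, best alternative 1; Player C gets 7, best alternative 1. No profitable deviation — NE.
(B, Y, Front): Player A can switch to A (5 → 8). Not NE.
(B, Y, Back): Player A can switch to A (0 → 7). Not NE.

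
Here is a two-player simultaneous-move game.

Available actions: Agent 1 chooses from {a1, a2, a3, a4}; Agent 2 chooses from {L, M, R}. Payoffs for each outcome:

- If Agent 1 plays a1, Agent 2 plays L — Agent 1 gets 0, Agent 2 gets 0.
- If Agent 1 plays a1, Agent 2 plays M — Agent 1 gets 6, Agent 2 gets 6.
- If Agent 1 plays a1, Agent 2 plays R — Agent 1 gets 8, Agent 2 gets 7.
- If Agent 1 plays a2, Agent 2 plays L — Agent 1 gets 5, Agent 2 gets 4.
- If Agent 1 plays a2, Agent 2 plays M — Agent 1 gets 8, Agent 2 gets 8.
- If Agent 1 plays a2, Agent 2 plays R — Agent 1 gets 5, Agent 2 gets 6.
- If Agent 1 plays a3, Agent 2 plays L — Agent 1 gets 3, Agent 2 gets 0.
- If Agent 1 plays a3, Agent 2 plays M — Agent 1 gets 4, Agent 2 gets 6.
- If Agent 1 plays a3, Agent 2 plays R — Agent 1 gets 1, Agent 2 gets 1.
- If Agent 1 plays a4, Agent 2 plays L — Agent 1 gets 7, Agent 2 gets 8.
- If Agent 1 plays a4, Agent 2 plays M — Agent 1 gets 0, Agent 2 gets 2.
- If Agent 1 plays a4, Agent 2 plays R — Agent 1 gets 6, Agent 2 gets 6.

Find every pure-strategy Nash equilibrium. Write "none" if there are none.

For each strategy profile, look for a profitable unilateral deviation.
(a1, L): Agent 1 can switch to a2 (0 → 5). Not NE.
(a1, M): Agent 1 can switch to a2 (6 → 8). Not NE.
(a1, R): Agent 1 gets 8, best alternative 6; Agent 2 gets 7, best alternative 6. No profitable deviation — NE.
(a2, L): Agent 1 can switch to a4 (5 → 7). Not NE.
(a2, M): Agent 1 gets 8, best alternative 6; Agent 2 gets 8, best alternative 6. No profitable deviation — NE.
(a2, R): Agent 1 can switch to a1 (5 → 8). Not NE.
(a3, L): Agent 1 can switch to a2 (3 → 5). Not NE.
(a3, M): Agent 1 can switch to a1 (4 → 6). Not NE.
(a3, R): Agent 1 can switch to a1 (1 → 8). Not NE.
(a4, L): Agent 1 gets 7, best alternative 5; Agent 2 gets 8, best alternative 6. No profitable deviation — NE.
(a4, M): Agent 1 can switch to a1 (0 → 6). Not NE.
(a4, R): Agent 1 can switch to a1 (6 → 8). Not NE.

Pure-strategy Nash equilibria: (a1, R), (a2, M), (a4, L)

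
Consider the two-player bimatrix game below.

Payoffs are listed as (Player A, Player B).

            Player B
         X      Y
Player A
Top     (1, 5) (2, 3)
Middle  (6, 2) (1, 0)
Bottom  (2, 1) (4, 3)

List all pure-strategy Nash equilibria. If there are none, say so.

(Top, X): Player A can switch to Middle (1 → 6). Not NE.
(Top, Y): Player A can switch to Bottom (2 → 4). Not NE.
(Middle, X): Player A gets 6, best alternative 2; Player B gets 2, best alternative 0. No profitable deviation — NE.
(Middle, Y): Player A can switch to Top (1 → 2). Not NE.
(Bottom, X): Player A can switch to Middle (2 → 6). Not NE.
(Bottom, Y): Player A gets 4, best alternative 2; Player B gets 3, best alternative 1. No profitable deviation — NE.

The pure Nash equilibria are (Middle, X); (Bottom, Y).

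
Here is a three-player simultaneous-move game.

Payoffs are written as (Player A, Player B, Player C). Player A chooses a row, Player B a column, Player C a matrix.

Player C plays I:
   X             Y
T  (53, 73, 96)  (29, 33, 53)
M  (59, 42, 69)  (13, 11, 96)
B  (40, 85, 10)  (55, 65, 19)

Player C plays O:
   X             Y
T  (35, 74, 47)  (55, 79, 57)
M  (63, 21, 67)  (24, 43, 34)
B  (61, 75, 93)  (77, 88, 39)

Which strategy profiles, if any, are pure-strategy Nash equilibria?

(M, X, I), (B, Y, O)

Player A against (X, I): payoffs 53, 59, 40 → best response M.
Player A against (X, O): payoffs 35, 63, 61 → best response M.
Player A against (Y, I): payoffs 29, 13, 55 → best response B.
Player A against (Y, O): payoffs 55, 24, 77 → best response B.
Player B against (T, I): payoffs 73, 33 → best response X.
Player B against (T, O): payoffs 74, 79 → best response Y.
Player B against (M, I): payoffs 42, 11 → best response X.
Player B against (M, O): payoffs 21, 43 → best response Y.
Player B against (B, I): payoffs 85, 65 → best response X.
Player B against (B, O): payoffs 75, 88 → best response Y.
Player C against (T, X): payoffs 96, 47 → best response I.
Player C against (T, Y): payoffs 53, 57 → best response O.
Player C against (M, X): payoffs 69, 67 → best response I.
Player C against (M, Y): payoffs 96, 34 → best response I.
Player C against (B, X): payoffs 10, 93 → best response O.
Player C against (B, Y): payoffs 19, 39 → best response O.
Mutual best responses: (M, X, I); (B, Y, O).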